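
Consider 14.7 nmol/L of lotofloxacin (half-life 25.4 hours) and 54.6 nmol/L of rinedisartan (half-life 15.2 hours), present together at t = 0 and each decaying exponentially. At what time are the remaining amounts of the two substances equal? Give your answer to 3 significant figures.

Set 14.7·(1/2)^(t/25.4) = 54.6·(1/2)^(t/15.2).
Taking log₂: log₂(14.7/54.6) = t·(1/25.4 − 1/15.2).
log₂(0.26923) = -1.8931; 1/25.4 − 1/15.2 = -0.026419.
t = -1.8931 / -0.026419 ≈ 71.655 hours.

71.7 hours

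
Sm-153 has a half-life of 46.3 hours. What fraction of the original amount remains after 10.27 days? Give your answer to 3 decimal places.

10.27 days = 246.48 hours.
n = 246.48/46.3 ≈ 5.3235 half-lives.
Fraction remaining = (1/2)^5.3235 ≈ 0.024972.

0.025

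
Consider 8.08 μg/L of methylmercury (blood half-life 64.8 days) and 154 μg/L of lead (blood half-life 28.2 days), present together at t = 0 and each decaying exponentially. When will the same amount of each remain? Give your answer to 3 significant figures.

Set 8.08·(1/2)^(t/64.8) = 154·(1/2)^(t/28.2).
Taking log₂: log₂(8.08/154) = t·(1/64.8 − 1/28.2).
log₂(0.052468) = -4.2524; 1/64.8 − 1/28.2 = -0.020029.
t = -4.2524 / -0.020029 ≈ 212.31 days.

212 days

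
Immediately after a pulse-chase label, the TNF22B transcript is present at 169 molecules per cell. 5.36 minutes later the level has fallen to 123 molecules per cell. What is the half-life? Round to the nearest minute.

12 minutes

A/A₀ = 123/169 ≈ 0.72781.
n = log₂(1.374) ≈ 0.45836 half-lives elapsed in 5.36 minutes.
t½ = 5.36/0.45836 ≈ 11.694 minutes.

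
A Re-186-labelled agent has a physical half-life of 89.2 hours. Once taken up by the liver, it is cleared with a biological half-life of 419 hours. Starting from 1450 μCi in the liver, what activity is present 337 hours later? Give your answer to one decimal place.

60.5 μCi

1/t_eff = 1/t_phys + 1/t_biol = 1/89.2 + 1/419 = 0.013597 per hour.
t_eff = 89.2 × 419 / (89.2 + 419) ≈ 73.543 hours.
Remaining = 1450 × (1/2)^(337/73.543) = 1450 × (1/2)^4.5823 ≈ 60.527 μCi.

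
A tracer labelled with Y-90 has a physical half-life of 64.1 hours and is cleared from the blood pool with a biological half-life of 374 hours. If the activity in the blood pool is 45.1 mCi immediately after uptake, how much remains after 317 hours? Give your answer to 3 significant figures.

0.813 mCi

1/t_eff = 1/t_phys + 1/t_biol = 1/64.1 + 1/374 = 0.018274 per hour.
t_eff = 64.1 × 374 / (64.1 + 374) ≈ 54.721 hours.
Remaining = 45.1 × (1/2)^(317/54.721) = 45.1 × (1/2)^5.793 ≈ 0.81342 mCi.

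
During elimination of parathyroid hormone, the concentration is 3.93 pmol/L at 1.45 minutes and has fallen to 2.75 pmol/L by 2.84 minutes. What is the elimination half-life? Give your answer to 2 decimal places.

Over Δt = 2.84 − 1.45 = 1.39 minutes, the level fell by a factor of 3.93/2.75 ≈ 1.4291.
n = log₂(1.4291) ≈ 0.5151 half-lives, so t½ = 1.39/0.5151 ≈ 2.6985 minutes.

2.70 minutes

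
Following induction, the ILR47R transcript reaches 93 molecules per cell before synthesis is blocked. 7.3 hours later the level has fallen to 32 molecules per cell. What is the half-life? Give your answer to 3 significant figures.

4.74 hours

A/A₀ = 32/93 ≈ 0.34409.
n = log₂(2.9062) ≈ 1.5392 half-lives elapsed in 7.3 hours.
t½ = 7.3/1.5392 ≈ 4.7429 hours.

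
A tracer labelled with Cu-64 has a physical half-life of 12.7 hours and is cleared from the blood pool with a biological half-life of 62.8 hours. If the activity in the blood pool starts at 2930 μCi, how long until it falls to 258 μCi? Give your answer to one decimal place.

1/t_eff = 1/t_phys + 1/t_biol = 1/12.7 + 1/62.8 = 0.094664 per hour.
t_eff = 12.7 × 62.8 / (12.7 + 62.8) ≈ 10.564 hours.
n = log₂(2930/258) ≈ 3.5055; t = 3.5055 × 10.564 ≈ 37.031 hours.

37.0 hours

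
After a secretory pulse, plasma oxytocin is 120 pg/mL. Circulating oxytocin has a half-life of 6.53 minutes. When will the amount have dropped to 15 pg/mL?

15/120 = 1/8, so 3 half-lives have elapsed.
t = 3 × 6.53 = 19.59 minutes.

19.59 minutes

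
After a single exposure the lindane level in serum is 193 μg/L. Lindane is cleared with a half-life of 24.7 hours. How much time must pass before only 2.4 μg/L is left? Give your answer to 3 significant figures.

Fraction remaining = 2.4/193 ≈ 0.012435.
n = log₂(193/2.4) = ln(80.417)/ln 2 ≈ 6.3294 half-lives.
t = n × t½ = 6.3294 × 24.7 ≈ 156.34 hours.

156 hours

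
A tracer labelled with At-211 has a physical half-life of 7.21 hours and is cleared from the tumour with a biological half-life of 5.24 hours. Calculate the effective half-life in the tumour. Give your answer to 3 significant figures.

1/t_eff = 1/t_phys + 1/t_biol = 1/7.21 + 1/5.24 = 0.32954 per hour.
t_eff = 7.21 × 5.24 / (7.21 + 5.24) ≈ 3.0346 hours.

3.03 hours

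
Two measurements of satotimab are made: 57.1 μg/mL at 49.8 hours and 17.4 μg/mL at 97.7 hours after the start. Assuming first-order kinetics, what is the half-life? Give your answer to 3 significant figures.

Over Δt = 97.7 − 49.8 = 47.9 hours, the level fell by a factor of 57.1/17.4 ≈ 3.2816.
n = log₂(3.2816) ≈ 1.7144 half-lives, so t½ = 47.9/1.7144 ≈ 27.94 hours.

27.9 hours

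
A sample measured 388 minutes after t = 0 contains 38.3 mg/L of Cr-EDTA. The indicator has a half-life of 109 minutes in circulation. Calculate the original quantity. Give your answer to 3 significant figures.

452 mg/L

Number of half-lives elapsed: n = 388/109 ≈ 3.5596.
A₀ = A × 2^n = 38.3 × 2^3.5596 = 38.3 × 11.791 ≈ 451.6 mg/L.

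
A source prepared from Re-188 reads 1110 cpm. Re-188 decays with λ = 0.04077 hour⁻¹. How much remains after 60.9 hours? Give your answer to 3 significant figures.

92.7 cpm

t½ = ln 2 / λ = 0.69315 / 0.04077 ≈ 17.001 hours.
Number of half-lives: n = 60.9/17.001 ≈ 3.5821.
Remaining = 1110 × (1/2)^3.5821 = 1110 × 0.083501 ≈ 92.686 cpm.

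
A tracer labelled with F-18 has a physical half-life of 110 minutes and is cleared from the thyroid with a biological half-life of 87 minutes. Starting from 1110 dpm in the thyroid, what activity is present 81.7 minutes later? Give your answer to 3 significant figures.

346 dpm

1/t_eff = 1/t_phys + 1/t_biol = 1/110 + 1/87 = 0.020585 per minute.
t_eff = 110 × 87 / (110 + 87) ≈ 48.579 minutes.
Remaining = 1110 × (1/2)^(81.7/48.579) = 1110 × (1/2)^1.6818 ≈ 345.98 dpm.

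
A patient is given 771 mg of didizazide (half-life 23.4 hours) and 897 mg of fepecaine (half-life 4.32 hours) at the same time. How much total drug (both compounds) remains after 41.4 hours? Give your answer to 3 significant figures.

didizazide: 771 × (1/2)^(41.4/23.4) = 771 × (1/2)^1.7692 ≈ 226.18 mg.
fepecaine: 897 × (1/2)^(41.4/4.32) = 897 × (1/2)^9.5833 ≈ 1.1693 mg.
Total = 226.18 + 1.1693 ≈ 227.35 mg.

227 mg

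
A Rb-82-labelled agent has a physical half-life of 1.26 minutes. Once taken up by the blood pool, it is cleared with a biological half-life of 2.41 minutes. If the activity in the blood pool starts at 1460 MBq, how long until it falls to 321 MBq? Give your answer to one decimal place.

1.8 minutes

1/t_eff = 1/t_phys + 1/t_biol = 1/1.26 + 1/2.41 = 1.2086 per minute.
t_eff = 1.26 × 2.41 / (1.26 + 2.41) ≈ 0.82741 minutes.
n = log₂(1460/321) ≈ 2.1853; t = 2.1853 × 0.82741 ≈ 1.8082 minutes.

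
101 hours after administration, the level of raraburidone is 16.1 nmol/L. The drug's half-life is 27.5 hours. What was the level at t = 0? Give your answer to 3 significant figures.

205 nmol/L

Number of half-lives elapsed: n = 101/27.5 ≈ 3.6727.
A₀ = A × 2^n = 16.1 × 2^3.6727 = 16.1 × 12.753 ≈ 205.32 nmol/L.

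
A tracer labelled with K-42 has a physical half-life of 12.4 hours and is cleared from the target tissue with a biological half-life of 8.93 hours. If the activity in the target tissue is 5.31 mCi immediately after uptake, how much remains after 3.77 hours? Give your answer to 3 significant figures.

1/t_eff = 1/t_phys + 1/t_biol = 1/12.4 + 1/8.93 = 0.19263 per hour.
t_eff = 12.4 × 8.93 / (12.4 + 8.93) ≈ 5.1914 hours.
Remaining = 5.31 × (1/2)^(3.77/5.1914) = 5.31 × (1/2)^0.7262 ≈ 3.2099 mCi.

3.21 mCi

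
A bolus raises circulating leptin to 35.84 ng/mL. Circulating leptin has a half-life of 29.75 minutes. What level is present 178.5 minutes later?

Elapsed time is 6 half-lives (178.5/29.75).
Each half-life halves the amount: 35.84 × (1/2)^6 = 35.84/64 = 0.56 ng/mL.

0.56 ng/mL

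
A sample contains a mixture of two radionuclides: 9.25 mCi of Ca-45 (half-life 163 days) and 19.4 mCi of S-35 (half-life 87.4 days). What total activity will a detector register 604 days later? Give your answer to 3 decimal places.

0.870 mCi

Ca-45: 9.25 × (1/2)^(604/163) = 9.25 × (1/2)^3.7055 ≈ 0.70904 mCi.
S-35: 19.4 × (1/2)^(604/87.4) = 19.4 × (1/2)^6.9108 ≈ 0.16123 mCi.
Total = 0.70904 + 0.16123 ≈ 0.87027 mCi.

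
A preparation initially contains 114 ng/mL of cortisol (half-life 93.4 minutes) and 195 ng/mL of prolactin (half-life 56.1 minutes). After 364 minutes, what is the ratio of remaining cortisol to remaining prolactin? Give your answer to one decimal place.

3.5

cortisol: 114 × (1/2)^(364/93.4) = 114 × (1/2)^3.8972 ≈ 7.6511 ng/mL.
prolactin: 195 × (1/2)^(364/56.1) = 195 × (1/2)^6.4884 ≈ 2.1718 ng/mL.
Ratio ≈ 7.6511 / 2.1718 ≈ 3.5229.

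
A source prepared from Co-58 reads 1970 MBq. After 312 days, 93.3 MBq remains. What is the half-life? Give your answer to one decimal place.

70.9 days

A/A₀ = 93.3/1970 ≈ 0.04736.
n = log₂(21.115) ≈ 4.4002 half-lives elapsed in 312 days.
t½ = 312/4.4002 ≈ 70.906 days.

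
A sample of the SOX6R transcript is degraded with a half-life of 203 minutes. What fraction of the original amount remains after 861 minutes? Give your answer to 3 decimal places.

0.053

n = 861/203 ≈ 4.2414 half-lives.
Fraction remaining = (1/2)^4.2414 ≈ 0.052871.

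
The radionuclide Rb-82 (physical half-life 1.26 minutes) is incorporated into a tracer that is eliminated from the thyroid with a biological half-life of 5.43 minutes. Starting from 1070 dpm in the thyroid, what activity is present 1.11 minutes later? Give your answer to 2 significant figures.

1/t_eff = 1/t_phys + 1/t_biol = 1/1.26 + 1/5.43 = 0.97781 per minute.
t_eff = 1.26 × 5.43 / (1.26 + 5.43) ≈ 1.0227 minutes.
Remaining = 1070 × (1/2)^(1.11/1.0227) = 1070 × (1/2)^1.0854 ≈ 504.26 dpm.

500 dpm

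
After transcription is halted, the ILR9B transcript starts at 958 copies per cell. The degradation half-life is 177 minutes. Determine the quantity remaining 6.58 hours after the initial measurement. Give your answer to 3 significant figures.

204 copies per cell

Convert the elapsed time: 6.58 hours = 394.8 minutes.
Number of half-lives: n = 394.8/177 ≈ 2.2305.
Remaining = 958 × (1/2)^2.2305 = 958 × 0.21308 ≈ 204.13 copies per cell.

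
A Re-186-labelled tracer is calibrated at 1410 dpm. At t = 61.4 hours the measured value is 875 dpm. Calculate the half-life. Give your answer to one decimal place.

89.2 hours

A/A₀ = 875/1410 ≈ 0.62057.
n = log₂(1.6114) ≈ 0.68834 half-lives elapsed in 61.4 hours.
t½ = 61.4/0.68834 ≈ 89.2 hours.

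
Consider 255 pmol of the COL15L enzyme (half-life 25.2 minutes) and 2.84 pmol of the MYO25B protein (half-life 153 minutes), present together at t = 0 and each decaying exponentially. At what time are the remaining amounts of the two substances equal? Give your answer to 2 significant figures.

Set 255·(1/2)^(t/25.2) = 2.84·(1/2)^(t/153).
Taking log₂: log₂(255/2.84) = t·(1/25.2 − 1/153).
log₂(89.789) = 6.4885; 1/25.2 − 1/153 = 0.033147.
t = 6.4885 / 0.033147 ≈ 195.75 minutes.

200 minutes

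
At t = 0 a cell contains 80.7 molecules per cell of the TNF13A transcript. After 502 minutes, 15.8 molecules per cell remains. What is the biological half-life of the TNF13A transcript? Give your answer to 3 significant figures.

213 minutes

A/A₀ = 15.8/80.7 ≈ 0.19579.
n = log₂(5.1076) ≈ 2.3526 half-lives elapsed in 502 minutes.
t½ = 502/2.3526 ≈ 213.38 minutes.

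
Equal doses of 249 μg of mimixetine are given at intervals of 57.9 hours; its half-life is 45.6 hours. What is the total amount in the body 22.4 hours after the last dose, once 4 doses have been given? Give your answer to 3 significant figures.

294 μg

The 4 doses were given 196.1, 138.2, 80.3, 22.4 hours ago.
Total = 249·(1/2)^(196.1/45.6) + 249·(1/2)^(138.2/45.6) + 249·(1/2)^(80.3/45.6) + 249·(1/2)^(22.4/45.6)
      = 12.637 + 30.47 + 73.468 + 177.14 ≈ 293.72 μg.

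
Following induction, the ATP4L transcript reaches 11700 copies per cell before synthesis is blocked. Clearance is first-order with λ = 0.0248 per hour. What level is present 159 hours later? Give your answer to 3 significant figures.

227 copies per cell

t½ = ln 2 / λ = 0.69315 / 0.0248 ≈ 27.949 hours.
Number of half-lives: n = 159/27.949 ≈ 5.6888.
Remaining = 11700 × (1/2)^5.6888 = 11700 × 0.019386 ≈ 226.82 copies per cell.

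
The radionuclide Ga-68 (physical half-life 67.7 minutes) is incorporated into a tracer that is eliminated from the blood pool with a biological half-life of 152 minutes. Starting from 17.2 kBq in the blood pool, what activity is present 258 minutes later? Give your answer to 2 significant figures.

1/t_eff = 1/t_phys + 1/t_biol = 1/67.7 + 1/152 = 0.02135 per minute.
t_eff = 67.7 × 152 / (67.7 + 152) ≈ 46.838 minutes.
Remaining = 17.2 × (1/2)^(258/46.838) = 17.2 × (1/2)^5.5083 ≈ 0.37789 kBq.

0.38 kBq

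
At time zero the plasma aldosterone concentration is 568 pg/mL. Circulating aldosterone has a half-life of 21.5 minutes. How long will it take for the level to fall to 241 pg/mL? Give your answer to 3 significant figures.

26.6 minutes

Fraction remaining = 241/568 ≈ 0.4243.
n = log₂(568/241) = ln(2.3568)/ln 2 ≈ 1.2369 half-lives.
t = n × t½ = 1.2369 × 21.5 ≈ 26.592 minutes.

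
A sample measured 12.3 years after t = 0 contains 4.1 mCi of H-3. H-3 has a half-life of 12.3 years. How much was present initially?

8.2 mCi

Number of half-lives elapsed: n = 12.3/12.3 ≈ 1.
A₀ = A × 2^n = 4.1 × 2^1 = 4.1 × 2 ≈ 8.2 mCi.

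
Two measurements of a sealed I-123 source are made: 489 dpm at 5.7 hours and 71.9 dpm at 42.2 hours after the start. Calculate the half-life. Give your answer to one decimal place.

Over Δt = 42.2 − 5.7 = 36.5 hours, the level fell by a factor of 489/71.9 ≈ 6.8011.
n = log₂(6.8011) ≈ 2.7658 half-lives, so t½ = 36.5/2.7658 ≈ 13.197 hours.

13.2 hours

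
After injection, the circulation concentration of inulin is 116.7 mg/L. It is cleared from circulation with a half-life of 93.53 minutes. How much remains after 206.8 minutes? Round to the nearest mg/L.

25 mg/L

Number of half-lives: n = 206.8/93.53 ≈ 2.2111.
Remaining = 116.7 × (1/2)^2.2111 = 116.7 × 0.21598 ≈ 25.204 mg/L.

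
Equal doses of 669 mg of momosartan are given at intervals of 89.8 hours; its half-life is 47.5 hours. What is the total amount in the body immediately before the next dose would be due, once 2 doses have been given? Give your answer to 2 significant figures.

The 2 doses were given 179.6, 89.8 hours ago.
Total = 669·(1/2)^(179.6/47.5) + 669·(1/2)^(89.8/47.5)
      = 48.665 + 180.44 ≈ 229.1 mg.

230 mg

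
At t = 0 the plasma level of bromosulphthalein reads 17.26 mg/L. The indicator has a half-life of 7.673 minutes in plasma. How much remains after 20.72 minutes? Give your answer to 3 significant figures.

Number of half-lives: n = 20.72/7.673 ≈ 2.7004.
Remaining = 17.26 × (1/2)^2.7004 = 17.26 × 0.15385 ≈ 2.6555 mg/L.

2.66 mg/L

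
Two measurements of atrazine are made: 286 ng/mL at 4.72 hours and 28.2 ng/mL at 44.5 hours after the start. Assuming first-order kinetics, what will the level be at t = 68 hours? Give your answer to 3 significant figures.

7.18 ng/mL

Over Δt = 44.5 − 4.72 = 39.78 hours, the level fell by a factor of 286/28.2 ≈ 10.142.
n = log₂(10.142) ≈ 3.3422 half-lives, so t½ = 39.78/3.3422 ≈ 11.902 hours.
From t = 44.5 to t = 68: 28.2 × (1/2)^((68−44.5)/11.902) ≈ 7.1761 ng/mL.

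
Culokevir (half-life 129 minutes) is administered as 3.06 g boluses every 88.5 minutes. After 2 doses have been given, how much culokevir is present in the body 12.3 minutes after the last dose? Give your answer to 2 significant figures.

The 2 doses were given 100.8, 12.3 minutes ago.
Total = 3.06·(1/2)^(100.8/129) + 3.06·(1/2)^(12.3/129)
      = 1.7803 + 2.8643 ≈ 4.6446 g.

4.6 g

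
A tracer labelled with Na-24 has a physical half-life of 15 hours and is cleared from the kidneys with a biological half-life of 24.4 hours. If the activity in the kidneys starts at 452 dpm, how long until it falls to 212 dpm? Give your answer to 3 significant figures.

10.1 hours

1/t_eff = 1/t_phys + 1/t_biol = 1/15 + 1/24.4 = 0.10765 per hour.
t_eff = 15 × 24.4 / (15 + 24.4) ≈ 9.2893 hours.
n = log₂(452/212) ≈ 1.0923; t = 1.0923 × 9.2893 ≈ 10.146 hours.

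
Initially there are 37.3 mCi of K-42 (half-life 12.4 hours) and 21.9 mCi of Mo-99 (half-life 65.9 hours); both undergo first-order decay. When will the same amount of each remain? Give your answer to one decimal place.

Set 37.3·(1/2)^(t/12.4) = 21.9·(1/2)^(t/65.9).
Taking log₂: log₂(37.3/21.9) = t·(1/12.4 − 1/65.9).
log₂(1.7032) = 0.76824; 1/12.4 − 1/65.9 = 0.065471.
t = 0.76824 / 0.065471 ≈ 11.734 hours.

11.7 hours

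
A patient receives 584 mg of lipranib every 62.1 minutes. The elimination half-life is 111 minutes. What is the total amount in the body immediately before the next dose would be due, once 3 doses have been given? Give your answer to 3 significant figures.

The 3 doses were given 186.3, 124.2, 62.1 minutes ago.
Total = 584·(1/2)^(186.3/111) + 584·(1/2)^(124.2/111) + 584·(1/2)^(62.1/111)
      = 182.46 + 268.9 + 396.28 ≈ 847.63 mg.

848 mg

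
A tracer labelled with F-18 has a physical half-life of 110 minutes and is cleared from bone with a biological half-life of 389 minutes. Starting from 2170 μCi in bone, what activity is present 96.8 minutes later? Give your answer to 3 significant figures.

992 μCi

1/t_eff = 1/t_phys + 1/t_biol = 1/110 + 1/389 = 0.011662 per minute.
t_eff = 110 × 389 / (110 + 389) ≈ 85.752 minutes.
Remaining = 2170 × (1/2)^(96.8/85.752) = 2170 × (1/2)^1.1288 ≈ 992.3 μCi.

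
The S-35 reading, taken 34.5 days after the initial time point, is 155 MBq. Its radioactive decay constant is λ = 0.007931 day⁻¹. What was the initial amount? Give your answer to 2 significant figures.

t½ = ln 2 / λ = 0.69315 / 0.007931 ≈ 87.397 days.
Number of half-lives elapsed: n = 34.5/87.397 ≈ 0.39475.
A₀ = A × 2^n = 155 × 2^0.39475 = 155 × 1.3147 ≈ 203.78 MBq.

200 MBq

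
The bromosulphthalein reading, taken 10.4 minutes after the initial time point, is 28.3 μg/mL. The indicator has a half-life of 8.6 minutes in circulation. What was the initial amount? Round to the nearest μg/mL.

Number of half-lives elapsed: n = 10.4/8.6 ≈ 1.2093.
A₀ = A × 2^n = 28.3 × 2^1.2093 = 28.3 × 2.3123 ≈ 65.437 μg/mL.

65 μg/mL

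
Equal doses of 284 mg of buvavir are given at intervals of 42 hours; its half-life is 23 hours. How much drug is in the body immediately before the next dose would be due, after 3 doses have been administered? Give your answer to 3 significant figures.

109 mg

The 3 doses were given 126, 84, 42 hours ago.
Total = 284·(1/2)^(126/23) + 284·(1/2)^(84/23) + 284·(1/2)^(42/23)
      = 6.3709 + 22.589 + 80.096 ≈ 109.06 mg.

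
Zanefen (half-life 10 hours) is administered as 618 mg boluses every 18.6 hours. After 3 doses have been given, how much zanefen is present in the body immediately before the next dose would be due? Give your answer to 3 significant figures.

230 mg

The 3 doses were given 55.8, 37.2, 18.6 hours ago.
Total = 618·(1/2)^(55.8/10) + 618·(1/2)^(37.2/10) + 618·(1/2)^(18.6/10)
      = 12.919 + 46.898 + 170.24 ≈ 230.06 mg.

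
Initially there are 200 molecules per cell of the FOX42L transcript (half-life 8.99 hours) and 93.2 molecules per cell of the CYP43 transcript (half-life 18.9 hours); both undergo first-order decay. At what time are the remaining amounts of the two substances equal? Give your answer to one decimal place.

Set 200·(1/2)^(t/8.99) = 93.2·(1/2)^(t/18.9).
Taking log₂: log₂(200/93.2) = t·(1/8.99 − 1/18.9).
log₂(2.1459) = 1.1016; 1/8.99 − 1/18.9 = 0.058325.
t = 1.1016 / 0.058325 ≈ 18.887 hours.

18.9 hours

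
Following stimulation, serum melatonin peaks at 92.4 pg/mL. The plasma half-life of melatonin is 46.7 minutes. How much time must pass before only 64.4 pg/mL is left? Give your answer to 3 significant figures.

24.3 minutes

Fraction remaining = 64.4/92.4 ≈ 0.69697.
n = log₂(92.4/64.4) = ln(1.4348)/ln 2 ≈ 0.52083 half-lives.
t = n × t½ = 0.52083 × 46.7 ≈ 24.323 minutes.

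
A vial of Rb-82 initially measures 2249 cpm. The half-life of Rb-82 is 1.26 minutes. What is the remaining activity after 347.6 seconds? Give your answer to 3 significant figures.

Convert the elapsed time: 347.6 seconds = 5.79333 minutes.
Number of half-lives: n = 5.79333/1.26 ≈ 4.5979.
Remaining = 2249 × (1/2)^4.5979 = 2249 × 0.041295 ≈ 92.873 cpm.

92.9 cpm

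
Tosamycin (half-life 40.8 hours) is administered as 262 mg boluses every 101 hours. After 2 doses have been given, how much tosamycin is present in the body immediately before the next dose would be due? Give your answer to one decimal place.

55.6 mg

The 2 doses were given 202, 101 hours ago.
Total = 262·(1/2)^(202/40.8) + 262·(1/2)^(101/40.8)
      = 8.4705 + 47.109 ≈ 55.58 mg.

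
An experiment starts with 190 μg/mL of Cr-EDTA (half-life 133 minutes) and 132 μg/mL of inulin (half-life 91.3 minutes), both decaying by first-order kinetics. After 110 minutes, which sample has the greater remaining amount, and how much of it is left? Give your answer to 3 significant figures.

Cr-EDTA: 190 × (1/2)^0.82707 ≈ 107.1 μg/mL.
inulin: 132 × (1/2)^1.2048 ≈ 57.265 μg/mL.
Cr-EDTA has more remaining, at ≈ 107.1 μg/mL.

Cr-EDTA, 107 μg/mL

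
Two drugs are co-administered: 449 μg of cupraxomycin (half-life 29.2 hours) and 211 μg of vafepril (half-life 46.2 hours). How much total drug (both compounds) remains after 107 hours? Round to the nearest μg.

78 μg

cupraxomycin: 449 × (1/2)^(107/29.2) = 449 × (1/2)^3.6644 ≈ 35.413 μg.
vafepril: 211 × (1/2)^(107/46.2) = 211 × (1/2)^2.316 ≈ 42.373 μg.
Total = 35.413 + 42.373 ≈ 77.786 μg.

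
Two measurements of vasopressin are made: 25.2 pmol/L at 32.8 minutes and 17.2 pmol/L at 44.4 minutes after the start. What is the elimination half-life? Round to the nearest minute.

21 minutes

Over Δt = 44.4 − 32.8 = 11.6 minutes, the level fell by a factor of 25.2/17.2 ≈ 1.4651.
n = log₂(1.4651) ≈ 0.55102 half-lives, so t½ = 11.6/0.55102 ≈ 21.052 minutes.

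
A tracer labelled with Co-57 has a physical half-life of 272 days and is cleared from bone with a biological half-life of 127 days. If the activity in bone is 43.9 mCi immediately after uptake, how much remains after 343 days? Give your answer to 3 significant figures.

2.82 mCi

1/t_eff = 1/t_phys + 1/t_biol = 1/272 + 1/127 = 0.01155 per day.
t_eff = 272 × 127 / (272 + 127) ≈ 86.576 days.
Remaining = 43.9 × (1/2)^(343/86.576) = 43.9 × (1/2)^3.9618 ≈ 2.8173 mCi.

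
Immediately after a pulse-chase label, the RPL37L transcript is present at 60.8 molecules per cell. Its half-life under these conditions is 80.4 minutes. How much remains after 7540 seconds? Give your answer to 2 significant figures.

Convert the elapsed time: 7540 seconds = 125.667 minutes.
Number of half-lives: n = 125.667/80.4 ≈ 1.563.
Remaining = 60.8 × (1/2)^1.563 = 60.8 × 0.33844 ≈ 20.577 molecules per cell.

21 molecules per cell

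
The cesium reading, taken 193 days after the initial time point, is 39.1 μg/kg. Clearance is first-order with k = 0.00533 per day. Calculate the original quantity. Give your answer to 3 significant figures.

t½ = ln 2 / k = 0.69315 / 0.00533 ≈ 130.05 days.
Number of half-lives elapsed: n = 193/130.05 ≈ 1.4841.
A₀ = A × 2^n = 39.1 × 2^1.4841 = 39.1 × 2.7974 ≈ 109.38 μg/kg.

109 μg/kg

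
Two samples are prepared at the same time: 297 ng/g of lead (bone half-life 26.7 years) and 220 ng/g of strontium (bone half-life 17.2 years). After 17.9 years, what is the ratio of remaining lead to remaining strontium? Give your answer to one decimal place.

1.7

lead: 297 × (1/2)^(17.9/26.7) = 297 × (1/2)^0.67041 ≈ 186.61 ng/g.
strontium: 220 × (1/2)^(17.9/17.2) = 220 × (1/2)^1.0407 ≈ 106.94 ng/g.
Ratio ≈ 186.61 / 106.94 ≈ 1.745.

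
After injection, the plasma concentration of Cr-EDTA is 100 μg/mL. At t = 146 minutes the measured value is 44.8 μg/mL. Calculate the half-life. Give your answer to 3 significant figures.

126 minutes

A/A₀ = 44.8/100 ≈ 0.448.
n = log₂(2.2321) ≈ 1.1584 half-lives elapsed in 146 minutes.
t½ = 146/1.1584 ≈ 126.03 minutes.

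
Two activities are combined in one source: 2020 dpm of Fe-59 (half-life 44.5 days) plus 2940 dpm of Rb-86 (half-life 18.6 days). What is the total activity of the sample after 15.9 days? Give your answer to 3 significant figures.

Fe-59: 2020 × (1/2)^(15.9/44.5) = 2020 × (1/2)^0.3573 ≈ 1576.9 dpm.
Rb-86: 2940 × (1/2)^(15.9/18.6) = 2940 × (1/2)^0.85484 ≈ 1625.6 dpm.
Total = 1576.9 + 1625.6 ≈ 3202.5 dpm.

3200 dpm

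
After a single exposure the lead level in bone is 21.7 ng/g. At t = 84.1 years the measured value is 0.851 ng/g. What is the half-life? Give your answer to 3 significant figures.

18.0 years

A/A₀ = 0.851/21.7 ≈ 0.039217.
n = log₂(25.499) ≈ 4.6724 half-lives elapsed in 84.1 years.
t½ = 84.1/4.6724 ≈ 17.999 years.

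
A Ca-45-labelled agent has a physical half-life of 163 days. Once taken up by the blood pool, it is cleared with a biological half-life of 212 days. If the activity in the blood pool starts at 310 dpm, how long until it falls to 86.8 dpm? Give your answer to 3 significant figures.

1/t_eff = 1/t_phys + 1/t_biol = 1/163 + 1/212 = 0.010852 per day.
t_eff = 163 × 212 / (163 + 212) ≈ 92.149 days.
n = log₂(310/86.8) ≈ 1.8365; t = 1.8365 × 92.149 ≈ 169.23 days.

169 days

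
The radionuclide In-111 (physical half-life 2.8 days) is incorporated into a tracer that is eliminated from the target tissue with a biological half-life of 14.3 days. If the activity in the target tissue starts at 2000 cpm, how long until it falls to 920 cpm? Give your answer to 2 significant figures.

2.6 days

1/t_eff = 1/t_phys + 1/t_biol = 1/2.8 + 1/14.3 = 0.42707 per day.
t_eff = 2.8 × 14.3 / (2.8 + 14.3) ≈ 2.3415 days.
n = log₂(2000/920) ≈ 1.1203; t = 1.1203 × 2.3415 ≈ 2.6232 days.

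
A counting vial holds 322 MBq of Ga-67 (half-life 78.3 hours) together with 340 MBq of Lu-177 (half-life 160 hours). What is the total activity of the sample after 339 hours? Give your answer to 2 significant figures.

Ga-67: 322 × (1/2)^(339/78.3) = 322 × (1/2)^4.3295 ≈ 16.016 MBq.
Lu-177: 340 × (1/2)^(339/160) = 340 × (1/2)^2.1187 ≈ 78.284 MBq.
Total = 16.016 + 78.284 ≈ 94.299 MBq.

94 MBq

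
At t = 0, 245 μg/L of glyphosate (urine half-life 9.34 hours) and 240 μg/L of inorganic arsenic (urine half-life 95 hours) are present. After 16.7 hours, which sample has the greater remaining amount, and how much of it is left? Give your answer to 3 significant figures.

inorganic arsenic, 212 μg/L

glyphosate: 245 × (1/2)^1.788 ≈ 70.945 μg/L.
inorganic arsenic: 240 × (1/2)^0.17579 ≈ 212.47 μg/L.
Inorganic arsenic has more remaining, at ≈ 212.47 μg/L.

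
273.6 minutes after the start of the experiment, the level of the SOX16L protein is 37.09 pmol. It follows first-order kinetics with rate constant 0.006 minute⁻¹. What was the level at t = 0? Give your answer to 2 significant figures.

t½ = ln 2 / λ = 0.69315 / 0.006 ≈ 115.52 minutes.
Number of half-lives elapsed: n = 273.6/115.52 ≈ 2.3683.
A₀ = A × 2^n = 37.09 × 2^2.3683 = 37.09 × 5.1634 ≈ 191.51 pmol.

190 pmol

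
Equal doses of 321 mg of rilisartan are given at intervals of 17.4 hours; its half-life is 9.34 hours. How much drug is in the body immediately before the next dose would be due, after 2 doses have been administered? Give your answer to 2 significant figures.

The 2 doses were given 34.8, 17.4 hours ago.
Total = 321·(1/2)^(34.8/9.34) + 321·(1/2)^(17.4/9.34)
      = 24.26 + 88.247 ≈ 112.51 mg.

110 mg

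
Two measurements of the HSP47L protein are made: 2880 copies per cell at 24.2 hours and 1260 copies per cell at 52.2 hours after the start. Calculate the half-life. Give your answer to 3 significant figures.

Over Δt = 52.2 − 24.2 = 28 hours, the level fell by a factor of 2880/1260 ≈ 2.2857.
n = log₂(2.2857) ≈ 1.1926 half-lives, so t½ = 28/1.1926 ≈ 23.477 hours.

23.5 hours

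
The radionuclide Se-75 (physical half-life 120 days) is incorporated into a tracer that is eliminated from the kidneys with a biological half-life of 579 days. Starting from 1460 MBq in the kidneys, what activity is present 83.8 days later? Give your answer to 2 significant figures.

810 MBq

1/t_eff = 1/t_phys + 1/t_biol = 1/120 + 1/579 = 0.01006 per day.
t_eff = 120 × 579 / (120 + 579) ≈ 99.399 days.
Remaining = 1460 × (1/2)^(83.8/99.399) = 1460 × (1/2)^0.84307 ≈ 813.89 MBq.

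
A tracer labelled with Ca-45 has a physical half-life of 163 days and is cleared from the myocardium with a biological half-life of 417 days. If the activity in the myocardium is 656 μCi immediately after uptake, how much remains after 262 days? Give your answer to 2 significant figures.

1/t_eff = 1/t_phys + 1/t_biol = 1/163 + 1/417 = 0.0085331 per day.
t_eff = 163 × 417 / (163 + 417) ≈ 117.19 days.
Remaining = 656 × (1/2)^(262/117.19) = 656 × (1/2)^2.2357 ≈ 139.28 μCi.

140 μCi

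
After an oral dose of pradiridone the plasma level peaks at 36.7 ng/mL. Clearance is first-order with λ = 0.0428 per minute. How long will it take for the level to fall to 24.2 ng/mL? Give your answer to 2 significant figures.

t½ = ln 2 / λ = 0.69315 / 0.0428 ≈ 16.195 minutes.
Fraction remaining = 24.2/36.7 ≈ 0.6594.
n = log₂(36.7/24.2) = ln(1.5165)/ln 2 ≈ 0.60077 half-lives.
t = n × t½ = 0.60077 × 16.195 ≈ 9.7295 minutes.

9.7 minutes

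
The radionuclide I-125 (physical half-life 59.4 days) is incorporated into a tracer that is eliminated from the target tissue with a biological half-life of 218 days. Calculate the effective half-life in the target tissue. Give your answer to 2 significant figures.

1/t_eff = 1/t_phys + 1/t_biol = 1/59.4 + 1/218 = 0.021422 per day.
t_eff = 59.4 × 218 / (59.4 + 218) ≈ 46.681 days.

47 days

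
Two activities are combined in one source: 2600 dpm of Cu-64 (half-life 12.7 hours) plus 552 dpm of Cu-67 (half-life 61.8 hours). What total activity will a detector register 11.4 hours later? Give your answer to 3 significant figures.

1880 dpm

Cu-64: 2600 × (1/2)^(11.4/12.7) = 2600 × (1/2)^0.89764 ≈ 1395.6 dpm.
Cu-67: 552 × (1/2)^(11.4/61.8) = 552 × (1/2)^0.18447 ≈ 485.75 dpm.
Total = 1395.6 + 485.75 ≈ 1881.3 dpm.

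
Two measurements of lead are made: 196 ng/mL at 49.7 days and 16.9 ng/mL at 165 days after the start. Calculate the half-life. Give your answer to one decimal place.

32.6 days

Over Δt = 165 − 49.7 = 115.3 days, the level fell by a factor of 196/16.9 ≈ 11.598.
n = log₂(11.598) ≈ 3.5358 half-lives, so t½ = 115.3/3.5358 ≈ 32.61 days.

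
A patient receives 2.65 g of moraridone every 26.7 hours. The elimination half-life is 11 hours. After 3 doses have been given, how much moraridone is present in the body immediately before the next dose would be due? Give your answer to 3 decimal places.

The 3 doses were given 80.1, 53.4, 26.7 hours ago.
Total = 2.65·(1/2)^(80.1/11) + 2.65·(1/2)^(53.4/11) + 2.65·(1/2)^(26.7/11)
      = 0.017029 + 0.091597 + 0.49268 ≈ 0.60131 g.

0.601 g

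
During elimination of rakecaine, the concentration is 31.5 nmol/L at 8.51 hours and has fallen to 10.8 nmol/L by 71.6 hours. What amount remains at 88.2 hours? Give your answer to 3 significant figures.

Over Δt = 71.6 − 8.51 = 63.09 hours, the level fell by a factor of 31.5/10.8 ≈ 2.9167.
n = log₂(2.9167) ≈ 1.5443 half-lives, so t½ = 63.09/1.5443 ≈ 40.853 hours.
From t = 71.6 to t = 88.2: 10.8 × (1/2)^((88.2−71.6)/40.853) ≈ 8.149 nmol/L.

8.15 nmol/L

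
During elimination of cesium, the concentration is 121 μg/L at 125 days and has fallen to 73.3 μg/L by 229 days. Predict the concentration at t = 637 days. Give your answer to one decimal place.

Over Δt = 229 − 125 = 104 days, the level fell by a factor of 121/73.3 ≈ 1.6508.
n = log₂(1.6508) ≈ 0.72312 half-lives, so t½ = 104/0.72312 ≈ 143.82 days.
From t = 229 to t = 637: 73.3 × (1/2)^((637−229)/143.82) ≈ 10.259 μg/L.

10.3 μg/L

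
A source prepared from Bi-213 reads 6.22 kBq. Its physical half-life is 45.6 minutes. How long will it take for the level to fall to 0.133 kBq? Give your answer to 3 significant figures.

253 minutes

Fraction remaining = 0.133/6.22 ≈ 0.021383.
n = log₂(6.22/0.133) = ln(46.767)/ln 2 ≈ 5.5474 half-lives.
t = n × t½ = 5.5474 × 45.6 ≈ 252.96 minutes.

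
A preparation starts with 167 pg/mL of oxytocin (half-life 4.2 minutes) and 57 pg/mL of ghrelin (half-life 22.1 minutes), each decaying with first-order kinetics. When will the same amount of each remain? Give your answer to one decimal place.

8.0 minutes

Set 167·(1/2)^(t/4.2) = 57·(1/2)^(t/22.1).
Taking log₂: log₂(167/57) = t·(1/4.2 − 1/22.1).
log₂(2.9298) = 1.5508; 1/4.2 − 1/22.1 = 0.19285.
t = 1.5508 / 0.19285 ≈ 8.0417 minutes.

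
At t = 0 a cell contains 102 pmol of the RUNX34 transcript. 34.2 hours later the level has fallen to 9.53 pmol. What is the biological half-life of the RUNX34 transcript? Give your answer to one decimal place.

10.0 hours

A/A₀ = 9.53/102 ≈ 0.093431.
n = log₂(10.703) ≈ 3.4199 half-lives elapsed in 34.2 hours.
t½ = 34.2/3.4199 ≈ 10 hours.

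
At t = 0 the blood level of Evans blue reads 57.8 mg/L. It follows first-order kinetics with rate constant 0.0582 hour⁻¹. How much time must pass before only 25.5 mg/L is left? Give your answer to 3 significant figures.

t½ = ln 2 / k = 0.69315 / 0.0582 ≈ 11.91 hours.
Fraction remaining = 25.5/57.8 ≈ 0.44118.
n = log₂(57.8/25.5) = ln(2.2667)/ln 2 ≈ 1.1806 half-lives.
t = n × t½ = 1.1806 × 11.91 ≈ 14.06 hours.

14.1 hours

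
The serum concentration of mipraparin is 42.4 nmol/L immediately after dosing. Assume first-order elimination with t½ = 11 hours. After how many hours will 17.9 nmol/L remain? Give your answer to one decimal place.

13.7 hours

Fraction remaining = 17.9/42.4 ≈ 0.42217.
n = log₂(42.4/17.9) = ln(2.3687)/ln 2 ≈ 1.2441 half-lives.
t = n × t½ = 1.2441 × 11 ≈ 13.685 hours.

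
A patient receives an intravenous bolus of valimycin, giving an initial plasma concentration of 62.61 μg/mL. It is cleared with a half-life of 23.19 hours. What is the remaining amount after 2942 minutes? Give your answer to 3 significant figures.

Convert the elapsed time: 2942 minutes = 49.0333 hours.
Number of half-lives: n = 49.0333/23.19 ≈ 2.1144.
Remaining = 62.61 × (1/2)^2.1144 = 62.61 × 0.23094 ≈ 14.459 μg/mL.

14.5 μg/mL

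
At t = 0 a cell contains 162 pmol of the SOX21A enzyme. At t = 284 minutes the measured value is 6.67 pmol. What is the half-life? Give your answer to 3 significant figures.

A/A₀ = 6.67/162 ≈ 0.041173.
n = log₂(24.288) ≈ 4.6022 half-lives elapsed in 284 minutes.
t½ = 284/4.6022 ≈ 61.71 minutes.

61.7 minutes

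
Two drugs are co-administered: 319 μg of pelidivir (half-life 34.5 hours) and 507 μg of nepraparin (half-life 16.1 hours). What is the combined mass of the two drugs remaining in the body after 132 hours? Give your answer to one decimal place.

pelidivir: 319 × (1/2)^(132/34.5) = 319 × (1/2)^3.8261 ≈ 22.492 μg.
nepraparin: 507 × (1/2)^(132/16.1) = 507 × (1/2)^8.1988 ≈ 1.7256 μg.
Total = 22.492 + 1.7256 ≈ 24.217 μg.

24.2 μg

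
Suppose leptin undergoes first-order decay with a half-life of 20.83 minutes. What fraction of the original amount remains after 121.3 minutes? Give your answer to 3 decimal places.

n = 121.3/20.83 ≈ 5.8233 half-lives.
Fraction remaining = (1/2)^5.8233 ≈ 0.01766.

0.018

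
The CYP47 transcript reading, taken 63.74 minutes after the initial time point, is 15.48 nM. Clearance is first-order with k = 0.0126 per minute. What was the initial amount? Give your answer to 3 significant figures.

34.6 nM

t½ = ln 2 / k = 0.69315 / 0.0126 ≈ 55.012 minutes.
Number of half-lives elapsed: n = 63.74/55.012 ≈ 1.1587.
A₀ = A × 2^n = 15.48 × 2^1.1587 = 15.48 × 2.2325 ≈ 34.559 nM.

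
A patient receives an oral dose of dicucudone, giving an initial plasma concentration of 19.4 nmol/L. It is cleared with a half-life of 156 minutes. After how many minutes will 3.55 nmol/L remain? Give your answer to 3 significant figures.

Fraction remaining = 3.55/19.4 ≈ 0.18299.
n = log₂(19.4/3.55) = ln(5.4648)/ln 2 ≈ 2.4502 half-lives.
t = n × t½ = 2.4502 × 156 ≈ 382.23 minutes.

382 minutes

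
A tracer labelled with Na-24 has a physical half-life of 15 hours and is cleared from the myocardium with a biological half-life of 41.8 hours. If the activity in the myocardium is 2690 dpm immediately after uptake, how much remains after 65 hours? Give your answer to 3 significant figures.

1/t_eff = 1/t_phys + 1/t_biol = 1/15 + 1/41.8 = 0.09059 per hour.
t_eff = 15 × 41.8 / (15 + 41.8) ≈ 11.039 hours.
Remaining = 2690 × (1/2)^(65/11.039) = 2690 × (1/2)^5.8884 ≈ 45.413 dpm.

45.4 dpm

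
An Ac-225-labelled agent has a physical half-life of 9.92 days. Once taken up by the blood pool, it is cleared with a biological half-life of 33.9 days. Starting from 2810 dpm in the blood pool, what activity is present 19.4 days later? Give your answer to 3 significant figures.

1/t_eff = 1/t_phys + 1/t_biol = 1/9.92 + 1/33.9 = 0.1303 per day.
t_eff = 9.92 × 33.9 / (9.92 + 33.9) ≈ 7.6743 days.
Remaining = 2810 × (1/2)^(19.4/7.6743) = 2810 × (1/2)^2.5279 ≈ 487.22 dpm.

487 dpm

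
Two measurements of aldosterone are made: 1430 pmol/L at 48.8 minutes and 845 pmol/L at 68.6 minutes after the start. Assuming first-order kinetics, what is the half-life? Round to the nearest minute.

Over Δt = 68.6 − 48.8 = 19.8 minutes, the level fell by a factor of 1430/845 ≈ 1.6923.
n = log₂(1.6923) ≈ 0.75899 half-lives, so t½ = 19.8/0.75899 ≈ 26.087 minutes.

26 minutes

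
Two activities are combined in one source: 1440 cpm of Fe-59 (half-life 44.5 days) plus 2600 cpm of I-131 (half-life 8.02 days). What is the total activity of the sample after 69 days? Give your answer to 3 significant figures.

498 cpm

Fe-59: 1440 × (1/2)^(69/44.5) = 1440 × (1/2)^1.5506 ≈ 491.58 cpm.
I-131: 2600 × (1/2)^(69/8.02) = 2600 × (1/2)^8.6035 ≈ 6.6844 cpm.
Total = 491.58 + 6.6844 ≈ 498.27 cpm.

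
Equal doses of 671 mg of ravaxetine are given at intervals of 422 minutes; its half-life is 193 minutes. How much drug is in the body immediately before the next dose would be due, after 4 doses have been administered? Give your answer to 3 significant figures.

The 4 doses were given 1688, 1266, 844, 422 minutes ago.
Total = 671·(1/2)^(1688/193) + 671·(1/2)^(1266/193) + 671·(1/2)^(844/193) + 671·(1/2)^(422/193)
      = 1.5627 + 7.1136 + 32.382 + 147.4 ≈ 188.46 mg.

188 mg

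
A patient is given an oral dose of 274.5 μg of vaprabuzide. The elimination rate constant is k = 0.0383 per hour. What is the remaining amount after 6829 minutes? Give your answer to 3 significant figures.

t½ = ln 2 / k = 0.69315 / 0.0383 ≈ 18.098 hours.
Convert the elapsed time: 6829 minutes = 113.817 hours.
Number of half-lives: n = 113.817/18.098 ≈ 6.289.
Remaining = 274.5 × (1/2)^6.289 = 274.5 × 0.012789 ≈ 3.5106 μg.

3.51 μg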